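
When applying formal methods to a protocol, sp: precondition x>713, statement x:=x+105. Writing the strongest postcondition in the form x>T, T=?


Formula: sp(P, x:=E) = exists old_x. (x = E[old_x/x]) AND P[old_x/x] (old_x is the value of x before the assignment; eliminate old_x by solving x = E[old_x/x] for old_x)
Step 1: Precondition P: x>713, i.e. old_x > 713
Step 2: Assignment gives x = old_x + 105, so old_x = x - 105
Step 3: Substitute into P: x - 105 > 713
Step 4: Simplify: x > 713+105 = 818

818


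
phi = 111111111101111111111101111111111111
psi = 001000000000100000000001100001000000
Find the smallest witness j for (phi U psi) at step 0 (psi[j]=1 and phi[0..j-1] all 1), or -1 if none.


(phi U psi) at 0: need smallest j with psi[j]=1 and phi[i]=1 for all i in [0,j).
Scan from step 0:
  step 0: phi=1, psi=0 -> continue
  step 1: phi=1, psi=0 -> continue
  step 2: psi=1 and phi held for [0,2) -> witness found
Witness step = 2

2


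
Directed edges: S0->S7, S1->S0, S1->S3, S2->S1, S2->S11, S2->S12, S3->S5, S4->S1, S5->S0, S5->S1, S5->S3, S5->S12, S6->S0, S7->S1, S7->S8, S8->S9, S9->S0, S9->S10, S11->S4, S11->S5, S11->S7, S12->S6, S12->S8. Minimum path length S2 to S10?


BFS layer-by-layer from S2:
  dist 0: {S2}
  dist 1: {S1, S11, S12}
  dist 2: {S0, S3, S4, S5, S6, S7, S8}
  dist 3: {S9}
  dist 4: {S10}
  -> S10 reached at distance 4
Shortest path length = 4

4


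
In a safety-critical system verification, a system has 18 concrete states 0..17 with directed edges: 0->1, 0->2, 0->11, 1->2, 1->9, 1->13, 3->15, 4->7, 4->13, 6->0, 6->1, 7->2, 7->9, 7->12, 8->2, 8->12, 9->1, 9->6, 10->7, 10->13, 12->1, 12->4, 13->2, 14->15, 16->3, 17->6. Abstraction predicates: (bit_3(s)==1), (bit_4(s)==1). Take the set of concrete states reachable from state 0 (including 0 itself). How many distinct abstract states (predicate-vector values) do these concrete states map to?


BFS from 0:
Concrete reachable: {0, 1, 2, 6, 9, 11, 13}
Abstract via predicates (bit_3(s)==1), (bit_4(s)==1):
  (0,0) <- {0, 1, 2, 6}
  (1,0) <- {9, 11, 13}
Distinct abstract states = 2

2


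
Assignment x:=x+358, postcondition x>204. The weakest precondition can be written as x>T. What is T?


Formula: wp(x:=E, P) = P[E/x] (substitute E for x in postcondition)
Step 1: Postcondition: x>204
Step 2: Substitute x+358 for x: x+358>204
Step 3: Solve for x: x > 204-358 = -154

-154


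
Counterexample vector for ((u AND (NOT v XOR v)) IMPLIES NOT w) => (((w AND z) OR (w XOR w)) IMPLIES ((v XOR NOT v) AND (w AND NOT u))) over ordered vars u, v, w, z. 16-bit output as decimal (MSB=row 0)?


F1 = ((u AND (NOT v XOR v)) IMPLIES NOT w)
F2 = (((w AND z) OR (w XOR w)) IMPLIES ((v XOR NOT v) AND (w AND NOT u)))
Counterexample to F1=>F2 is where F1=1 and F2=0.
Evaluate each row (bits = u,v,w,z, MSB first):
  row 0 [0000]: F1=1 F2=1 -> F1&~F2 -> 0
  row 1 [0001]: F1=1 F2=1 -> F1&~F2 -> 0
  row 2 [0010]: F1=1 F2=1 -> F1&~F2 -> 0
  row 3 [0011]: F1=1 F2=1 -> F1&~F2 -> 0
  row 4 [0100]: F1=1 F2=1 -> F1&~F2 -> 0
  row 5 [0101]: F1=1 F2=1 -> F1&~F2 -> 0
  row 6 [0110]: F1=1 F2=1 -> F1&~F2 -> 0
  row 7 [0111]: F1=1 F2=1 -> F1&~F2 -> 0
  row 8 [1000]: F1=1 F2=1 -> F1&~F2 -> 0
  row 9 [1001]: F1=1 F2=1 -> F1&~F2 -> 0
  row 10 [1010]: F1=0 F2=1 -> F1&~F2 -> 0
  row 11 [1011]: F1=0 F2=0 -> F1&~F2 -> 0
  row 12 [1100]: F1=1 F2=1 -> F1&~F2 -> 0
  row 13 [1101]: F1=1 F2=1 -> F1&~F2 -> 0
  row 14 [1110]: F1=0 F2=1 -> F1&~F2 -> 0
  row 15 [1111]: F1=0 F2=0 -> F1&~F2 -> 0
Full result column, 4 rows per line (u,v fixed per line; w,z runs 00..11 left to right):
  rows 0-3 [u,v=00]: 0000  = hex 0
  rows 4-7 [u,v=01]: 0000  = hex 0
  rows 8-11 [u,v=10]: 0000  = hex 0
  rows 12-15 [u,v=11]: 0000  = hex 0
Counterexample vector (row 0 .. row 15) = 0000000000000000
Output column grouped in 4s = 0000 0000 0000 0000 = 0x0000
Convert to decimal digit by digit (value = value*16 + digit):
  0 -> 0
  0*16 + 0 = 0
  0*16 + 0 = 0
  0*16 + 0 = 0
Decimal = 0

0


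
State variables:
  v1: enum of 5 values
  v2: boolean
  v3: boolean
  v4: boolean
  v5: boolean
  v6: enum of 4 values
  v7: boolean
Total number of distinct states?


State space = product of domain sizes of all variables.
Domain sizes:
  v1 (enum of 5 values): 5
  v2 (boolean): 2
  v3 (boolean): 2
  v4 (boolean): 2
  v5 (boolean): 2
  v6 (enum of 4 values): 4
  v7 (boolean): 2
Product = 5 * 2 * 2 * 2 * 2 * 4 * 2 = 640

640


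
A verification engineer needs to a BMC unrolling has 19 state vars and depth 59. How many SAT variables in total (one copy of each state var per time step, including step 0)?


BMC unrolls to depth k, creating one copy of each state var for steps 0..k.
Step count = 59 + 1 = 60 (steps 0 through 59)
Vars per step = 19
Total = 19 * 60 = 1140

1140


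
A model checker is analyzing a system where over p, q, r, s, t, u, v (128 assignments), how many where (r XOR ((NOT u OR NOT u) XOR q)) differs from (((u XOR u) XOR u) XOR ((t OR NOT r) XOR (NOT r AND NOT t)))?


F1 = (r XOR ((NOT u OR NOT u) XOR q))
F2 = (((u XOR u) XOR u) XOR ((t OR NOT r) XOR (NOT r AND NOT t)))
Evaluate both on each of 128 rows (bits = p,q,r,s,t,u,v):
  row 0 [0000000]: F1=1 F2=0 (differ) -> 1
  row 1 [0000001]: F1=1 F2=0 (differ) -> 1
  row 2 [0000010]: F1=0 F2=1 (differ) -> 1
  row 3 [0000011]: F1=0 F2=1 (differ) -> 1
  row 4 [0000100]: F1=1 F2=1 -> 0
  (every remaining row is evaluated the same way; all 128 results are listed next)
Full result column, 8 rows per line (p,q,r,s fixed per line; t,u,v runs 000..111 left to right):
  rows 0-7 [p,q,r,s=0000]: 11110000  (ones: 4)
  rows 8-15 [p,q,r,s=0001]: 11110000  (ones: 4)
  rows 16-23 [p,q,r,s=0010]: 00001111  (ones: 4)
  rows 24-31 [p,q,r,s=0011]: 00001111  (ones: 4)
  rows 32-39 [p,q,r,s=0100]: 00001111  (ones: 4)
  rows 40-47 [p,q,r,s=0101]: 00001111  (ones: 4)
  rows 48-55 [p,q,r,s=0110]: 11110000  (ones: 4)
  rows 56-63 [p,q,r,s=0111]: 11110000  (ones: 4)
  rows 64-71 [p,q,r,s=1000]: 11110000  (ones: 4)
  rows 72-79 [p,q,r,s=1001]: 11110000  (ones: 4)
  rows 80-87 [p,q,r,s=1010]: 00001111  (ones: 4)
  rows 88-95 [p,q,r,s=1011]: 00001111  (ones: 4)
  rows 96-103 [p,q,r,s=1100]: 00001111  (ones: 4)
  rows 104-111 [p,q,r,s=1101]: 00001111  (ones: 4)
  rows 112-119 [p,q,r,s=1110]: 11110000  (ones: 4)
  rows 120-127 [p,q,r,s=1111]: 11110000  (ones: 4)
Disagreements = 4+4+4+4+4+4+4+4+4+4+4+4+4+4+4+4 = 64

64


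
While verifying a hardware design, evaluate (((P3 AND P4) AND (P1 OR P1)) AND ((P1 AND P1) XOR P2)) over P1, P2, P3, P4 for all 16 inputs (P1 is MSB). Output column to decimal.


Formula: (((P3 AND P4) AND (P1 OR P1)) AND ((P1 AND P1) XOR P2)) over P1, P2, P3, P4 (16 rows)
Evaluate each row (bits = P1,P2,P3,P4, MSB first):
  row 0 [0000]: (((0 AND 0) AND (0 OR 0)) AND ((0 AND 0) XOR 0)) -> 0
  row 1 [0001]: (((0 AND 1) AND (0 OR 0)) AND ((0 AND 0) XOR 0)) -> 0
  row 2 [0010]: (((1 AND 0) AND (0 OR 0)) AND ((0 AND 0) XOR 0)) -> 0
  row 3 [0011]: (((1 AND 1) AND (0 OR 0)) AND ((0 AND 0) XOR 0)) -> 0
  row 4 [0100]: (((0 AND 0) AND (0 OR 0)) AND ((0 AND 0) XOR 1)) -> 0
  row 5 [0101]: (((0 AND 1) AND (0 OR 0)) AND ((0 AND 0) XOR 1)) -> 0
  row 6 [0110]: (((1 AND 0) AND (0 OR 0)) AND ((0 AND 0) XOR 1)) -> 0
  row 7 [0111]: (((1 AND 1) AND (0 OR 0)) AND ((0 AND 0) XOR 1)) -> 0
  row 8 [1000]: (((0 AND 0) AND (1 OR 1)) AND ((1 AND 1) XOR 0)) -> 0
  row 9 [1001]: (((0 AND 1) AND (1 OR 1)) AND ((1 AND 1) XOR 0)) -> 0
  row 10 [1010]: (((1 AND 0) AND (1 OR 1)) AND ((1 AND 1) XOR 0)) -> 0
  row 11 [1011]: (((1 AND 1) AND (1 OR 1)) AND ((1 AND 1) XOR 0)) -> 1
  row 12 [1100]: (((0 AND 0) AND (1 OR 1)) AND ((1 AND 1) XOR 1)) -> 0
  row 13 [1101]: (((0 AND 1) AND (1 OR 1)) AND ((1 AND 1) XOR 1)) -> 0
  row 14 [1110]: (((1 AND 0) AND (1 OR 1)) AND ((1 AND 1) XOR 1)) -> 0
  row 15 [1111]: (((1 AND 1) AND (1 OR 1)) AND ((1 AND 1) XOR 1)) -> 0
Full result column, 4 rows per line (P1,P2 fixed per line; P3,P4 runs 00..11 left to right):
  rows 0-3 [P1,P2=00]: 0000  = hex 0
  rows 4-7 [P1,P2=01]: 0000  = hex 0
  rows 8-11 [P1,P2=10]: 0001  = hex 1
  rows 12-15 [P1,P2=11]: 0000  = hex 0
Output column (row 0 .. row 15) = 0000000000010000
Output column grouped in 4s = 0000 0000 0001 0000 = 0x0010
Convert to decimal digit by digit (value = value*16 + digit):
  0 -> 0
  0*16 + 0 = 0
  0*16 + 1 = 1
  1*16 + 0 = 16
Decimal = 16

16


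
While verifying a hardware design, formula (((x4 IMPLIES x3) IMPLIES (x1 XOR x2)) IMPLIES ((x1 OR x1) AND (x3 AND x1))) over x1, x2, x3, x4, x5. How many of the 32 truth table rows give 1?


Formula: (((x4 IMPLIES x3) IMPLIES (x1 XOR x2)) IMPLIES ((x1 OR x1) AND (x3 AND x1))) over 5 vars (32 rows)
Evaluate each row (x1, x2, x3, x4, x5 as bits, MSB first):
  row 0 [00000]: (((0 IMPLIES 0) IMPLIES (0 XOR 0)) IMPLIES ((0 OR 0) AND (0 AND 0))) -> 1
  row 1 [00001]: (((0 IMPLIES 0) IMPLIES (0 XOR 0)) IMPLIES ((0 OR 0) AND (0 AND 0))) -> 1
  row 2 [00010]: (((1 IMPLIES 0) IMPLIES (0 XOR 0)) IMPLIES ((0 OR 0) AND (0 AND 0))) -> 0
  row 3 [00011]: (((1 IMPLIES 0) IMPLIES (0 XOR 0)) IMPLIES ((0 OR 0) AND (0 AND 0))) -> 0
  row 4 [00100]: (((0 IMPLIES 1) IMPLIES (0 XOR 0)) IMPLIES ((0 OR 0) AND (1 AND 0))) -> 1
  row 5 [00101]: (((0 IMPLIES 1) IMPLIES (0 XOR 0)) IMPLIES ((0 OR 0) AND (1 AND 0))) -> 1
  row 6 [00110]: (((1 IMPLIES 1) IMPLIES (0 XOR 0)) IMPLIES ((0 OR 0) AND (1 AND 0))) -> 1
  row 7 [00111]: (((1 IMPLIES 1) IMPLIES (0 XOR 0)) IMPLIES ((0 OR 0) AND (1 AND 0))) -> 1
  row 8 [01000]: (((0 IMPLIES 0) IMPLIES (0 XOR 1)) IMPLIES ((0 OR 0) AND (0 AND 0))) -> 0
  row 9 [01001]: (((0 IMPLIES 0) IMPLIES (0 XOR 1)) IMPLIES ((0 OR 0) AND (0 AND 0))) -> 0
  row 10 [01010]: (((1 IMPLIES 0) IMPLIES (0 XOR 1)) IMPLIES ((0 OR 0) AND (0 AND 0))) -> 0
  row 11 [01011]: (((1 IMPLIES 0) IMPLIES (0 XOR 1)) IMPLIES ((0 OR 0) AND (0 AND 0))) -> 0
  row 12 [01100]: (((0 IMPLIES 1) IMPLIES (0 XOR 1)) IMPLIES ((0 OR 0) AND (1 AND 0))) -> 0
  row 13 [01101]: (((0 IMPLIES 1) IMPLIES (0 XOR 1)) IMPLIES ((0 OR 0) AND (1 AND 0))) -> 0
  row 14 [01110]: (((1 IMPLIES 1) IMPLIES (0 XOR 1)) IMPLIES ((0 OR 0) AND (1 AND 0))) -> 0
  row 15 [01111]: (((1 IMPLIES 1) IMPLIES (0 XOR 1)) IMPLIES ((0 OR 0) AND (1 AND 0))) -> 0
  row 16 [10000]: (((0 IMPLIES 0) IMPLIES (1 XOR 0)) IMPLIES ((1 OR 1) AND (0 AND 1))) -> 0
  row 17 [10001]: (((0 IMPLIES 0) IMPLIES (1 XOR 0)) IMPLIES ((1 OR 1) AND (0 AND 1))) -> 0
  row 18 [10010]: (((1 IMPLIES 0) IMPLIES (1 XOR 0)) IMPLIES ((1 OR 1) AND (0 AND 1))) -> 0
  row 19 [10011]: (((1 IMPLIES 0) IMPLIES (1 XOR 0)) IMPLIES ((1 OR 1) AND (0 AND 1))) -> 0
  row 20 [10100]: (((0 IMPLIES 1) IMPLIES (1 XOR 0)) IMPLIES ((1 OR 1) AND (1 AND 1))) -> 1
  row 21 [10101]: (((0 IMPLIES 1) IMPLIES (1 XOR 0)) IMPLIES ((1 OR 1) AND (1 AND 1))) -> 1
  row 22 [10110]: (((1 IMPLIES 1) IMPLIES (1 XOR 0)) IMPLIES ((1 OR 1) AND (1 AND 1))) -> 1
  row 23 [10111]: (((1 IMPLIES 1) IMPLIES (1 XOR 0)) IMPLIES ((1 OR 1) AND (1 AND 1))) -> 1
  row 24 [11000]: (((0 IMPLIES 0) IMPLIES (1 XOR 1)) IMPLIES ((1 OR 1) AND (0 AND 1))) -> 1
  row 25 [11001]: (((0 IMPLIES 0) IMPLIES (1 XOR 1)) IMPLIES ((1 OR 1) AND (0 AND 1))) -> 1
  row 26 [11010]: (((1 IMPLIES 0) IMPLIES (1 XOR 1)) IMPLIES ((1 OR 1) AND (0 AND 1))) -> 0
  row 27 [11011]: (((1 IMPLIES 0) IMPLIES (1 XOR 1)) IMPLIES ((1 OR 1) AND (0 AND 1))) -> 0
  row 28 [11100]: (((0 IMPLIES 1) IMPLIES (1 XOR 1)) IMPLIES ((1 OR 1) AND (1 AND 1))) -> 1
  row 29 [11101]: (((0 IMPLIES 1) IMPLIES (1 XOR 1)) IMPLIES ((1 OR 1) AND (1 AND 1))) -> 1
  row 30 [11110]: (((1 IMPLIES 1) IMPLIES (1 XOR 1)) IMPLIES ((1 OR 1) AND (1 AND 1))) -> 1
  row 31 [11111]: (((1 IMPLIES 1) IMPLIES (1 XOR 1)) IMPLIES ((1 OR 1) AND (1 AND 1))) -> 1
Full result column, 8 rows per line (x1,x2 fixed per line; x3,x4,x5 runs 000..111 left to right):
  rows 0-7 [x1,x2=00]: 11001111  (ones: 6)
  rows 8-15 [x1,x2=01]: 00000000  (ones: 0)
  rows 16-23 [x1,x2=10]: 00001111  (ones: 4)
  rows 24-31 [x1,x2=11]: 11001111  (ones: 6)
Count of 1-rows = 6+0+4+6 = 16

16


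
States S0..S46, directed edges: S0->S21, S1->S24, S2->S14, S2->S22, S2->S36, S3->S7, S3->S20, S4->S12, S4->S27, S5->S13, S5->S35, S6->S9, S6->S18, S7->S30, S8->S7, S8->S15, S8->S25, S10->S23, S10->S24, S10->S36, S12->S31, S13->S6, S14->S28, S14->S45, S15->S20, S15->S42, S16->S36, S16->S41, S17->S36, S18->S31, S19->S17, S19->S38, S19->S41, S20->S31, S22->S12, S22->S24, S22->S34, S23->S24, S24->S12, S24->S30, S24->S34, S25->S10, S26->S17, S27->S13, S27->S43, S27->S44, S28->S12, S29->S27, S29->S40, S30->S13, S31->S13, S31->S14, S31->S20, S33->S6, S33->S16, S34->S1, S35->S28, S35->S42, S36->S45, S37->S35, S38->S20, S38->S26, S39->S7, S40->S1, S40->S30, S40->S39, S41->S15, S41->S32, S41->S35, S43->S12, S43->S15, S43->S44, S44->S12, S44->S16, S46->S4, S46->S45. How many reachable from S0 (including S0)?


BFS from S0:
  layer 0: {S0}
  layer 1: {S21}
Reachable set: {S0, S21}
Count = 2

2


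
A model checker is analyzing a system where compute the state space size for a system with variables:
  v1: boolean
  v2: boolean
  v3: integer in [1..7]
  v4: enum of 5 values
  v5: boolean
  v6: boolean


State space = product of domain sizes of all variables.
Domain sizes:
  v1 (boolean): 2
  v2 (boolean): 2
  v3 (integer in [1..7]): 7
  v4 (enum of 5 values): 5
  v5 (boolean): 2
  v6 (boolean): 2
Product = 2 * 2 * 7 * 5 * 2 * 2 = 560

560


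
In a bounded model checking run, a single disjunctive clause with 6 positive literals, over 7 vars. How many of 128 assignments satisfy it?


Step 1: Total=2^7=128
Step 2: Unsat when all 6 false: 2^1=2
Step 3: Sat=128-2=126

126


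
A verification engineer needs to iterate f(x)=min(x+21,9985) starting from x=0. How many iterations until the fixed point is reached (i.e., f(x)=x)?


Step 1: x=0, cap=9985, increment=21
Step 2: x grows by 21 each step until capped at 9985; fixed point is x=9985
Step 3: iterations = ceil(9985/21) = 476

476


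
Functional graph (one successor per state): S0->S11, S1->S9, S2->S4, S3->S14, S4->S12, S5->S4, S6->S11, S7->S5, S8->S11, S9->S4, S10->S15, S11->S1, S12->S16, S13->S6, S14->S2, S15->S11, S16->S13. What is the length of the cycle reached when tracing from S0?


Trace from S0 until a state repeats:
  S0 -> S11 -> S1 -> S9 -> S4 -> S12 -> S16 -> S13 -> S6 -> S11
S11 first seen at step 1, revisited at step 9.
Cycle length = 9 - 1 = 8

8


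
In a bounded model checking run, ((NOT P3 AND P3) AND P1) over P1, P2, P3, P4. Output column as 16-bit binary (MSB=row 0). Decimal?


Formula: ((NOT P3 AND P3) AND P1) over P1, P2, P3, P4 (16 rows)
Evaluate each row (bits = P1,P2,P3,P4, MSB first):
  row 0 [0000]: ((NOT 0 AND 0) AND 0) -> 0
  row 1 [0001]: ((NOT 0 AND 0) AND 0) -> 0
  row 2 [0010]: ((NOT 1 AND 1) AND 0) -> 0
  row 3 [0011]: ((NOT 1 AND 1) AND 0) -> 0
  row 4 [0100]: ((NOT 0 AND 0) AND 0) -> 0
  row 5 [0101]: ((NOT 0 AND 0) AND 0) -> 0
  row 6 [0110]: ((NOT 1 AND 1) AND 0) -> 0
  row 7 [0111]: ((NOT 1 AND 1) AND 0) -> 0
  row 8 [1000]: ((NOT 0 AND 0) AND 1) -> 0
  row 9 [1001]: ((NOT 0 AND 0) AND 1) -> 0
  row 10 [1010]: ((NOT 1 AND 1) AND 1) -> 0
  row 11 [1011]: ((NOT 1 AND 1) AND 1) -> 0
  row 12 [1100]: ((NOT 0 AND 0) AND 1) -> 0
  row 13 [1101]: ((NOT 0 AND 0) AND 1) -> 0
  row 14 [1110]: ((NOT 1 AND 1) AND 1) -> 0
  row 15 [1111]: ((NOT 1 AND 1) AND 1) -> 0
Full result column, 4 rows per line (P1,P2 fixed per line; P3,P4 runs 00..11 left to right):
  rows 0-3 [P1,P2=00]: 0000  = hex 0
  rows 4-7 [P1,P2=01]: 0000  = hex 0
  rows 8-11 [P1,P2=10]: 0000  = hex 0
  rows 12-15 [P1,P2=11]: 0000  = hex 0
Output column (row 0 .. row 15) = 0000000000000000
Output column grouped in 4s = 0000 0000 0000 0000 = 0x0000
Convert to decimal digit by digit (value = value*16 + digit):
  0 -> 0
  0*16 + 0 = 0
  0*16 + 0 = 0
  0*16 + 0 = 0
Decimal = 0

0


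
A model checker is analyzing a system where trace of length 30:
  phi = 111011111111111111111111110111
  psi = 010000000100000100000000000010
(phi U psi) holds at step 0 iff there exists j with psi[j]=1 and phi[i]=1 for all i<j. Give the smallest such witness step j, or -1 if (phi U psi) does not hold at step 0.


(phi U psi) at 0: need smallest j with psi[j]=1 and phi[i]=1 for all i in [0,j).
Scan from step 0:
  step 0: phi=1, psi=0 -> continue
  step 1: psi=1 and phi held for [0,1) -> witness found
Witness step = 1

1


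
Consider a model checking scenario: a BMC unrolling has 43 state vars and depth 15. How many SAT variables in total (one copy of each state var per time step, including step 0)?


BMC unrolls to depth k, creating one copy of each state var for steps 0..k.
Step count = 15 + 1 = 16 (steps 0 through 15)
Vars per step = 43
Total = 43 * 16 = 688

688


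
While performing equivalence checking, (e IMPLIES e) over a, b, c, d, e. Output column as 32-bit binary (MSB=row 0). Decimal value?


Formula: (e IMPLIES e) over a, b, c, d, e (32 rows)
Evaluate each row (bits = a,b,c,d,e, MSB first):
  row 0 [00000]: (0 IMPLIES 0) -> 1
  row 1 [00001]: (1 IMPLIES 1) -> 1
  row 2 [00010]: (0 IMPLIES 0) -> 1
  row 3 [00011]: (1 IMPLIES 1) -> 1
  row 4 [00100]: (0 IMPLIES 0) -> 1
  row 5 [00101]: (1 IMPLIES 1) -> 1
  row 6 [00110]: (0 IMPLIES 0) -> 1
  row 7 [00111]: (1 IMPLIES 1) -> 1
  row 8 [01000]: (0 IMPLIES 0) -> 1
  row 9 [01001]: (1 IMPLIES 1) -> 1
  row 10 [01010]: (0 IMPLIES 0) -> 1
  row 11 [01011]: (1 IMPLIES 1) -> 1
  row 12 [01100]: (0 IMPLIES 0) -> 1
  row 13 [01101]: (1 IMPLIES 1) -> 1
  row 14 [01110]: (0 IMPLIES 0) -> 1
  row 15 [01111]: (1 IMPLIES 1) -> 1
  row 16 [10000]: (0 IMPLIES 0) -> 1
  row 17 [10001]: (1 IMPLIES 1) -> 1
  row 18 [10010]: (0 IMPLIES 0) -> 1
  row 19 [10011]: (1 IMPLIES 1) -> 1
  row 20 [10100]: (0 IMPLIES 0) -> 1
  row 21 [10101]: (1 IMPLIES 1) -> 1
  row 22 [10110]: (0 IMPLIES 0) -> 1
  row 23 [10111]: (1 IMPLIES 1) -> 1
  row 24 [11000]: (0 IMPLIES 0) -> 1
  row 25 [11001]: (1 IMPLIES 1) -> 1
  row 26 [11010]: (0 IMPLIES 0) -> 1
  row 27 [11011]: (1 IMPLIES 1) -> 1
  row 28 [11100]: (0 IMPLIES 0) -> 1
  row 29 [11101]: (1 IMPLIES 1) -> 1
  row 30 [11110]: (0 IMPLIES 0) -> 1
  row 31 [11111]: (1 IMPLIES 1) -> 1
Full result column, 4 rows per line (a,b,c fixed per line; d,e runs 00..11 left to right):
  rows 0-3 [a,b,c=000]: 1111  = hex F
  rows 4-7 [a,b,c=001]: 1111  = hex F
  rows 8-11 [a,b,c=010]: 1111  = hex F
  rows 12-15 [a,b,c=011]: 1111  = hex F
  rows 16-19 [a,b,c=100]: 1111  = hex F
  rows 20-23 [a,b,c=101]: 1111  = hex F
  rows 24-27 [a,b,c=110]: 1111  = hex F
  rows 28-31 [a,b,c=111]: 1111  = hex F
Output column (row 0 .. row 31) = 11111111111111111111111111111111
Output column grouped in 4s = 1111 1111 1111 1111 1111 1111 1111 1111 = 0xFFFFFFFF
Convert to decimal digit by digit (value = value*16 + digit):
  F -> 15
  15*16 + 15 (F) = 255
  255*16 + 15 (F) = 4095
  4095*16 + 15 (F) = 65535
  65535*16 + 15 (F) = 1048575
  1048575*16 + 15 (F) = 16777215
  16777215*16 + 15 (F) = 268435455
  268435455*16 + 15 (F) = 4294967295
Decimal = 4294967295

4294967295


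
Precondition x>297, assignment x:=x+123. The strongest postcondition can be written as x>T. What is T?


Formula: sp(P, x:=E) = exists old_x. (x = E[old_x/x]) AND P[old_x/x] (old_x is the value of x before the assignment; eliminate old_x by solving x = E[old_x/x] for old_x)
Step 1: Precondition P: x>297, i.e. old_x > 297
Step 2: Assignment gives x = old_x + 123, so old_x = x - 123
Step 3: Substitute into P: x - 123 > 297
Step 4: Simplify: x > 297+123 = 420

420


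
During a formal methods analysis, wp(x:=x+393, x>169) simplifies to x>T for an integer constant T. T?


Formula: wp(x:=E, P) = P[E/x] (substitute E for x in postcondition)
Step 1: Postcondition: x>169
Step 2: Substitute x+393 for x: x+393>169
Step 3: Solve for x: x > 169-393 = -224

-224


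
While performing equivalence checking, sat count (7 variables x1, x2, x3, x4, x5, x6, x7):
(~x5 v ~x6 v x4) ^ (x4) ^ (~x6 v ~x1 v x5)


CNF with 3 clauses over 7 vars (128 assignments).
An assignment satisfies CNF iff every clause has >=1 true literal.
Check each row (bits = x1,x2,x3,x4,x5,x6,x7; clause T/F shown):
  row 0 [0000000]: clauses=TFT -> 0
  row 1 [0000001]: clauses=TFT -> 0
  row 2 [0000010]: clauses=TFT -> 0
  row 3 [0000011]: clauses=TFT -> 0
  row 4 [0000100]: clauses=TFT -> 0
  (every remaining row is evaluated the same way; all 128 results are listed next)
Full result column, 8 rows per line (x1,x2,x3,x4 fixed per line; x5,x6,x7 runs 000..111 left to right):
  rows 0-7 [x1,x2,x3,x4=0000]: 00000000  (ones: 0)
  rows 8-15 [x1,x2,x3,x4=0001]: 11111111  (ones: 8)
  rows 16-23 [x1,x2,x3,x4=0010]: 00000000  (ones: 0)
  rows 24-31 [x1,x2,x3,x4=0011]: 11111111  (ones: 8)
  rows 32-39 [x1,x2,x3,x4=0100]: 00000000  (ones: 0)
  rows 40-47 [x1,x2,x3,x4=0101]: 11111111  (ones: 8)
  rows 48-55 [x1,x2,x3,x4=0110]: 00000000  (ones: 0)
  rows 56-63 [x1,x2,x3,x4=0111]: 11111111  (ones: 8)
  rows 64-71 [x1,x2,x3,x4=1000]: 00000000  (ones: 0)
  rows 72-79 [x1,x2,x3,x4=1001]: 11001111  (ones: 6)
  rows 80-87 [x1,x2,x3,x4=1010]: 00000000  (ones: 0)
  rows 88-95 [x1,x2,x3,x4=1011]: 11001111  (ones: 6)
  rows 96-103 [x1,x2,x3,x4=1100]: 00000000  (ones: 0)
  rows 104-111 [x1,x2,x3,x4=1101]: 11001111  (ones: 6)
  rows 112-119 [x1,x2,x3,x4=1110]: 00000000  (ones: 0)
  rows 120-127 [x1,x2,x3,x4=1111]: 11001111  (ones: 6)
Satisfying assignments = 0+8+0+8+0+8+0+8+0+6+0+6+0+6+0+6 = 56

56


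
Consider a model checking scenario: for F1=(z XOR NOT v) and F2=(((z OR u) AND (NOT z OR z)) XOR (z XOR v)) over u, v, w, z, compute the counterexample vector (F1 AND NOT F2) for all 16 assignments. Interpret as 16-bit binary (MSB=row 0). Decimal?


F1 = (z XOR NOT v)
F2 = (((z OR u) AND (NOT z OR z)) XOR (z XOR v))
Counterexample to F1=>F2 is where F1=1 and F2=0.
Evaluate each row (bits = u,v,w,z, MSB first):
  row 0 [0000]: F1=1 F2=0 -> F1&~F2 -> 1
  row 1 [0001]: F1=0 F2=0 -> F1&~F2 -> 0
  row 2 [0010]: F1=1 F2=0 -> F1&~F2 -> 1
  row 3 [0011]: F1=0 F2=0 -> F1&~F2 -> 0
  row 4 [0100]: F1=0 F2=1 -> F1&~F2 -> 0
  row 5 [0101]: F1=1 F2=1 -> F1&~F2 -> 0
  row 6 [0110]: F1=0 F2=1 -> F1&~F2 -> 0
  row 7 [0111]: F1=1 F2=1 -> F1&~F2 -> 0
  row 8 [1000]: F1=1 F2=1 -> F1&~F2 -> 0
  row 9 [1001]: F1=0 F2=0 -> F1&~F2 -> 0
  row 10 [1010]: F1=1 F2=1 -> F1&~F2 -> 0
  row 11 [1011]: F1=0 F2=0 -> F1&~F2 -> 0
  row 12 [1100]: F1=0 F2=0 -> F1&~F2 -> 0
  row 13 [1101]: F1=1 F2=1 -> F1&~F2 -> 0
  row 14 [1110]: F1=0 F2=0 -> F1&~F2 -> 0
  row 15 [1111]: F1=1 F2=1 -> F1&~F2 -> 0
Full result column, 4 rows per line (u,v fixed per line; w,z runs 00..11 left to right):
  rows 0-3 [u,v=00]: 1010  = hex A
  rows 4-7 [u,v=01]: 0000  = hex 0
  rows 8-11 [u,v=10]: 0000  = hex 0
  rows 12-15 [u,v=11]: 0000  = hex 0
Counterexample vector (row 0 .. row 15) = 1010000000000000
Output column grouped in 4s = 1010 0000 0000 0000 = 0xA000
Convert to decimal digit by digit (value = value*16 + digit):
  A -> 10
  10*16 + 0 = 160
  160*16 + 0 = 2560
  2560*16 + 0 = 40960
Decimal = 40960

40960


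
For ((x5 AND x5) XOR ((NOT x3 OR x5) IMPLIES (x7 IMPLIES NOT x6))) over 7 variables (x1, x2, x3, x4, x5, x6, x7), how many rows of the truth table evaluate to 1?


Formula: ((x5 AND x5) XOR ((NOT x3 OR x5) IMPLIES (x7 IMPLIES NOT x6))) over 7 vars (128 rows)
Evaluate each row (x1, x2, x3, x4, x5, x6, x7 as bits, MSB first):
  row 0 [0000000]: ((0 AND 0) XOR ((NOT 0 OR 0) IMPLIES (0 IMPLIES NOT 0))) -> 1
  row 1 [0000001]: ((0 AND 0) XOR ((NOT 0 OR 0) IMPLIES (1 IMPLIES NOT 0))) -> 1
  row 2 [0000010]: ((0 AND 0) XOR ((NOT 0 OR 0) IMPLIES (0 IMPLIES NOT 1))) -> 1
  row 3 [0000011]: ((0 AND 0) XOR ((NOT 0 OR 0) IMPLIES (1 IMPLIES NOT 1))) -> 0
  row 4 [0000100]: ((1 AND 1) XOR ((NOT 0 OR 1) IMPLIES (0 IMPLIES NOT 0))) -> 0
  (every remaining row is evaluated the same way; all 128 results are listed next)
Full result column, 8 rows per line (x1,x2,x3,x4 fixed per line; x5,x6,x7 runs 000..111 left to right):
  rows 0-7 [x1,x2,x3,x4=0000]: 11100001  (ones: 4)
  rows 8-15 [x1,x2,x3,x4=0001]: 11100001  (ones: 4)
  rows 16-23 [x1,x2,x3,x4=0010]: 11110001  (ones: 5)
  rows 24-31 [x1,x2,x3,x4=0011]: 11110001  (ones: 5)
  rows 32-39 [x1,x2,x3,x4=0100]: 11100001  (ones: 4)
  rows 40-47 [x1,x2,x3,x4=0101]: 11100001  (ones: 4)
  rows 48-55 [x1,x2,x3,x4=0110]: 11110001  (ones: 5)
  rows 56-63 [x1,x2,x3,x4=0111]: 11110001  (ones: 5)
  rows 64-71 [x1,x2,x3,x4=1000]: 11100001  (ones: 4)
  rows 72-79 [x1,x2,x3,x4=1001]: 11100001  (ones: 4)
  rows 80-87 [x1,x2,x3,x4=1010]: 11110001  (ones: 5)
  rows 88-95 [x1,x2,x3,x4=1011]: 11110001  (ones: 5)
  rows 96-103 [x1,x2,x3,x4=1100]: 11100001  (ones: 4)
  rows 104-111 [x1,x2,x3,x4=1101]: 11100001  (ones: 4)
  rows 112-119 [x1,x2,x3,x4=1110]: 11110001  (ones: 5)
  rows 120-127 [x1,x2,x3,x4=1111]: 11110001  (ones: 5)
Count of 1-rows = 4+4+5+5+4+4+5+5+4+4+5+5+4+4+5+5 = 72

72


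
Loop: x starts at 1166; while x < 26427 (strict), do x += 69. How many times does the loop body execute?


Step 1: x goes from 1166 toward 26427 by 69; the body runs while x<26427, so iterations = ceil((bound-start)/step)
Step 2: Distance=25261
Step 3: ceil(25261/69)=367

367


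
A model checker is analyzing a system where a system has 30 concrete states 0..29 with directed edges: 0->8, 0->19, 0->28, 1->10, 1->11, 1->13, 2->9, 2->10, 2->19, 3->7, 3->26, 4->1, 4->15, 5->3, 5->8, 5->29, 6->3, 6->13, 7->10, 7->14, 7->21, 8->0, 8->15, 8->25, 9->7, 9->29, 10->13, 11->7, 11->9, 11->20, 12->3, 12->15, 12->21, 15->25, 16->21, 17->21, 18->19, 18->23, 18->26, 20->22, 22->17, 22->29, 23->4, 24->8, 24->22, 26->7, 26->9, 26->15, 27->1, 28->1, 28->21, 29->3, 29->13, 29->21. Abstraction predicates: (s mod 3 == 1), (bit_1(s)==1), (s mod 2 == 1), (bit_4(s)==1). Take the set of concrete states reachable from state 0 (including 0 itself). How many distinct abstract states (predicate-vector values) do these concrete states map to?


BFS from 0:
Concrete reachable: {0, 1, 3, 7, 8, 9, 10, 11, 13, 14, 15, 17, 19, 20, 21, 22, 25, 26, 28, 29}
Abstract via predicates (s mod 3 == 1), (bit_1(s)==1), (s mod 2 == 1), (bit_4(s)==1):
  (0,0,0,0) <- {0, 8}
  (0,0,0,1) <- {20}
  (0,0,1,0) <- {9}
  (0,0,1,1) <- {17, 21, 29}
  (0,1,0,0) <- {14}
  (0,1,0,1) <- {26}
  (0,1,1,0) <- {3, 11, 15}
  (1,0,0,1) <- {28}
  (1,0,1,0) <- {1, 13}
  (1,0,1,1) <- {25}
  (1,1,0,0) <- {10}
  (1,1,0,1) <- {22}
  (1,1,1,0) <- {7}
  (1,1,1,1) <- {19}
Distinct abstract states = 14

14


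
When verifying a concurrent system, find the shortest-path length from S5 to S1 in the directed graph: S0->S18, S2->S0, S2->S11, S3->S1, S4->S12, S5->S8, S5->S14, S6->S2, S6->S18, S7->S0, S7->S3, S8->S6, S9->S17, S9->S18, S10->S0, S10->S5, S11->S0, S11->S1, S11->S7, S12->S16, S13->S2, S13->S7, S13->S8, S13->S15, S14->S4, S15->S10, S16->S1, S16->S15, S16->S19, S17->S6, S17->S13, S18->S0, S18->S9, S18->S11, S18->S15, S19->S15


BFS layer-by-layer from S5:
  dist 0: {S5}
  dist 1: {S8, S14}
  dist 2: {S4, S6}
  dist 3: {S2, S12, S18}
  dist 4: {S0, S9, S11, S15, S16}
  dist 5: {S1, S7, S10, S17, S19}
  -> S1 reached at distance 5
Shortest path length = 5

5


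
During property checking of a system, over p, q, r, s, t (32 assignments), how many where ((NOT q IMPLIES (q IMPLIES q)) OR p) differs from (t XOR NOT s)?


F1 = ((NOT q IMPLIES (q IMPLIES q)) OR p)
F2 = (t XOR NOT s)
Evaluate both on each of 32 rows (bits = p,q,r,s,t):
  row 0 [00000]: F1=1 F2=1 -> 0
  row 1 [00001]: F1=1 F2=0 (differ) -> 1
  row 2 [00010]: F1=1 F2=0 (differ) -> 1
  row 3 [00011]: F1=1 F2=1 -> 0
  row 4 [00100]: F1=1 F2=1 -> 0
  row 5 [00101]: F1=1 F2=0 (differ) -> 1
  row 6 [00110]: F1=1 F2=0 (differ) -> 1
  row 7 [00111]: F1=1 F2=1 -> 0
  row 8 [01000]: F1=1 F2=1 -> 0
  row 9 [01001]: F1=1 F2=0 (differ) -> 1
  row 10 [01010]: F1=1 F2=0 (differ) -> 1
  row 11 [01011]: F1=1 F2=1 -> 0
  row 12 [01100]: F1=1 F2=1 -> 0
  row 13 [01101]: F1=1 F2=0 (differ) -> 1
  row 14 [01110]: F1=1 F2=0 (differ) -> 1
  row 15 [01111]: F1=1 F2=1 -> 0
  row 16 [10000]: F1=1 F2=1 -> 0
  row 17 [10001]: F1=1 F2=0 (differ) -> 1
  row 18 [10010]: F1=1 F2=0 (differ) -> 1
  row 19 [10011]: F1=1 F2=1 -> 0
  row 20 [10100]: F1=1 F2=1 -> 0
  row 21 [10101]: F1=1 F2=0 (differ) -> 1
  row 22 [10110]: F1=1 F2=0 (differ) -> 1
  row 23 [10111]: F1=1 F2=1 -> 0
  row 24 [11000]: F1=1 F2=1 -> 0
  row 25 [11001]: F1=1 F2=0 (differ) -> 1
  row 26 [11010]: F1=1 F2=0 (differ) -> 1
  row 27 [11011]: F1=1 F2=1 -> 0
  row 28 [11100]: F1=1 F2=1 -> 0
  row 29 [11101]: F1=1 F2=0 (differ) -> 1
  row 30 [11110]: F1=1 F2=0 (differ) -> 1
  row 31 [11111]: F1=1 F2=1 -> 0
Full result column, 8 rows per line (p,q fixed per line; r,s,t runs 000..111 left to right):
  rows 0-7 [p,q=00]: 01100110  (ones: 4)
  rows 8-15 [p,q=01]: 01100110  (ones: 4)
  rows 16-23 [p,q=10]: 01100110  (ones: 4)
  rows 24-31 [p,q=11]: 01100110  (ones: 4)
Disagreements = 4+4+4+4 = 16

16


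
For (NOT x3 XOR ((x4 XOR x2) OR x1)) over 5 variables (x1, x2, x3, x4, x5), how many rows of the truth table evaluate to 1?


Formula: (NOT x3 XOR ((x4 XOR x2) OR x1)) over 5 vars (32 rows)
Evaluate each row (x1, x2, x3, x4, x5 as bits, MSB first):
  row 0 [00000]: (NOT 0 XOR ((0 XOR 0) OR 0)) -> 1
  row 1 [00001]: (NOT 0 XOR ((0 XOR 0) OR 0)) -> 1
  row 2 [00010]: (NOT 0 XOR ((1 XOR 0) OR 0)) -> 0
  row 3 [00011]: (NOT 0 XOR ((1 XOR 0) OR 0)) -> 0
  row 4 [00100]: (NOT 1 XOR ((0 XOR 0) OR 0)) -> 0
  row 5 [00101]: (NOT 1 XOR ((0 XOR 0) OR 0)) -> 0
  row 6 [00110]: (NOT 1 XOR ((1 XOR 0) OR 0)) -> 1
  row 7 [00111]: (NOT 1 XOR ((1 XOR 0) OR 0)) -> 1
  row 8 [01000]: (NOT 0 XOR ((0 XOR 1) OR 0)) -> 0
  row 9 [01001]: (NOT 0 XOR ((0 XOR 1) OR 0)) -> 0
  row 10 [01010]: (NOT 0 XOR ((1 XOR 1) OR 0)) -> 1
  row 11 [01011]: (NOT 0 XOR ((1 XOR 1) OR 0)) -> 1
  row 12 [01100]: (NOT 1 XOR ((0 XOR 1) OR 0)) -> 1
  row 13 [01101]: (NOT 1 XOR ((0 XOR 1) OR 0)) -> 1
  row 14 [01110]: (NOT 1 XOR ((1 XOR 1) OR 0)) -> 0
  row 15 [01111]: (NOT 1 XOR ((1 XOR 1) OR 0)) -> 0
  row 16 [10000]: (NOT 0 XOR ((0 XOR 0) OR 1)) -> 0
  row 17 [10001]: (NOT 0 XOR ((0 XOR 0) OR 1)) -> 0
  row 18 [10010]: (NOT 0 XOR ((1 XOR 0) OR 1)) -> 0
  row 19 [10011]: (NOT 0 XOR ((1 XOR 0) OR 1)) -> 0
  row 20 [10100]: (NOT 1 XOR ((0 XOR 0) OR 1)) -> 1
  row 21 [10101]: (NOT 1 XOR ((0 XOR 0) OR 1)) -> 1
  row 22 [10110]: (NOT 1 XOR ((1 XOR 0) OR 1)) -> 1
  row 23 [10111]: (NOT 1 XOR ((1 XOR 0) OR 1)) -> 1
  row 24 [11000]: (NOT 0 XOR ((0 XOR 1) OR 1)) -> 0
  row 25 [11001]: (NOT 0 XOR ((0 XOR 1) OR 1)) -> 0
  row 26 [11010]: (NOT 0 XOR ((1 XOR 1) OR 1)) -> 0
  row 27 [11011]: (NOT 0 XOR ((1 XOR 1) OR 1)) -> 0
  row 28 [11100]: (NOT 1 XOR ((0 XOR 1) OR 1)) -> 1
  row 29 [11101]: (NOT 1 XOR ((0 XOR 1) OR 1)) -> 1
  row 30 [11110]: (NOT 1 XOR ((1 XOR 1) OR 1)) -> 1
  row 31 [11111]: (NOT 1 XOR ((1 XOR 1) OR 1)) -> 1
Full result column, 8 rows per line (x1,x2 fixed per line; x3,x4,x5 runs 000..111 left to right):
  rows 0-7 [x1,x2=00]: 11000011  (ones: 4)
  rows 8-15 [x1,x2=01]: 00111100  (ones: 4)
  rows 16-23 [x1,x2=10]: 00001111  (ones: 4)
  rows 24-31 [x1,x2=11]: 00001111  (ones: 4)
Count of 1-rows = 4+4+4+4 = 16

16


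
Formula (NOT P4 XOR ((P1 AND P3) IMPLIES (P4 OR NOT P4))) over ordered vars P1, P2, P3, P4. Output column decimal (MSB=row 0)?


Formula: (NOT P4 XOR ((P1 AND P3) IMPLIES (P4 OR NOT P4))) over P1, P2, P3, P4 (16 rows)
Evaluate each row (bits = P1,P2,P3,P4, MSB first):
  row 0 [0000]: (NOT 0 XOR ((0 AND 0) IMPLIES (0 OR NOT 0))) -> 0
  row 1 [0001]: (NOT 1 XOR ((0 AND 0) IMPLIES (1 OR NOT 1))) -> 1
  row 2 [0010]: (NOT 0 XOR ((0 AND 1) IMPLIES (0 OR NOT 0))) -> 0
  row 3 [0011]: (NOT 1 XOR ((0 AND 1) IMPLIES (1 OR NOT 1))) -> 1
  row 4 [0100]: (NOT 0 XOR ((0 AND 0) IMPLIES (0 OR NOT 0))) -> 0
  row 5 [0101]: (NOT 1 XOR ((0 AND 0) IMPLIES (1 OR NOT 1))) -> 1
  row 6 [0110]: (NOT 0 XOR ((0 AND 1) IMPLIES (0 OR NOT 0))) -> 0
  row 7 [0111]: (NOT 1 XOR ((0 AND 1) IMPLIES (1 OR NOT 1))) -> 1
  row 8 [1000]: (NOT 0 XOR ((1 AND 0) IMPLIES (0 OR NOT 0))) -> 0
  row 9 [1001]: (NOT 1 XOR ((1 AND 0) IMPLIES (1 OR NOT 1))) -> 1
  row 10 [1010]: (NOT 0 XOR ((1 AND 1) IMPLIES (0 OR NOT 0))) -> 0
  row 11 [1011]: (NOT 1 XOR ((1 AND 1) IMPLIES (1 OR NOT 1))) -> 1
  row 12 [1100]: (NOT 0 XOR ((1 AND 0) IMPLIES (0 OR NOT 0))) -> 0
  row 13 [1101]: (NOT 1 XOR ((1 AND 0) IMPLIES (1 OR NOT 1))) -> 1
  row 14 [1110]: (NOT 0 XOR ((1 AND 1) IMPLIES (0 OR NOT 0))) -> 0
  row 15 [1111]: (NOT 1 XOR ((1 AND 1) IMPLIES (1 OR NOT 1))) -> 1
Full result column, 4 rows per line (P1,P2 fixed per line; P3,P4 runs 00..11 left to right):
  rows 0-3 [P1,P2=00]: 0101  = hex 5
  rows 4-7 [P1,P2=01]: 0101  = hex 5
  rows 8-11 [P1,P2=10]: 0101  = hex 5
  rows 12-15 [P1,P2=11]: 0101  = hex 5
Output column (row 0 .. row 15) = 0101010101010101
Output column grouped in 4s = 0101 0101 0101 0101 = 0x5555
Convert to decimal digit by digit (value = value*16 + digit):
  5 -> 5
  5*16 + 5 = 85
  85*16 + 5 = 1365
  1365*16 + 5 = 21845
Decimal = 21845

21845


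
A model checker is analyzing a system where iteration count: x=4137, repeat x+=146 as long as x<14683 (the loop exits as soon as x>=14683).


Step 1: x goes from 4137 toward 14683 by 146; the body runs while x<14683, so iterations = ceil((bound-start)/step)
Step 2: Distance=10546
Step 3: ceil(10546/146)=73

73


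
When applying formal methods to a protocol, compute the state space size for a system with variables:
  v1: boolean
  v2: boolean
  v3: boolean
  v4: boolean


State space = product of domain sizes of all variables.
Domain sizes:
  v1 (boolean): 2
  v2 (boolean): 2
  v3 (boolean): 2
  v4 (boolean): 2
Product = 2 * 2 * 2 * 2 = 16

16


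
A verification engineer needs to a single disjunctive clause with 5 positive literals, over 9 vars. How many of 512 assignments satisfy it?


Step 1: Total=2^9=512
Step 2: Unsat when all 5 false: 2^4=16
Step 3: Sat=512-16=496

496


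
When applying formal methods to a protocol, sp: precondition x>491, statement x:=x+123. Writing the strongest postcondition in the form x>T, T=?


Formula: sp(P, x:=E) = exists old_x. (x = E[old_x/x]) AND P[old_x/x] (old_x is the value of x before the assignment; eliminate old_x by solving x = E[old_x/x] for old_x)
Step 1: Precondition P: x>491, i.e. old_x > 491
Step 2: Assignment gives x = old_x + 123, so old_x = x - 123
Step 3: Substitute into P: x - 123 > 491
Step 4: Simplify: x > 491+123 = 614

614


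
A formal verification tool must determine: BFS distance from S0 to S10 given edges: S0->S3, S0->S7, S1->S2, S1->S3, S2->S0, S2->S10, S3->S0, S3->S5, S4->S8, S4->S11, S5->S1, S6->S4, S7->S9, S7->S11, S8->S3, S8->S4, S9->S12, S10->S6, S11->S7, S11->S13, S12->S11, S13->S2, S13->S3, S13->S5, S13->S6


BFS layer-by-layer from S0:
  dist 0: {S0}
  dist 1: {S3, S7}
  dist 2: {S5, S9, S11}
  dist 3: {S1, S12, S13}
  dist 4: {S2, S6}
  dist 5: {S4, S10}
  -> S10 reached at distance 5
Shortest path length = 5

5


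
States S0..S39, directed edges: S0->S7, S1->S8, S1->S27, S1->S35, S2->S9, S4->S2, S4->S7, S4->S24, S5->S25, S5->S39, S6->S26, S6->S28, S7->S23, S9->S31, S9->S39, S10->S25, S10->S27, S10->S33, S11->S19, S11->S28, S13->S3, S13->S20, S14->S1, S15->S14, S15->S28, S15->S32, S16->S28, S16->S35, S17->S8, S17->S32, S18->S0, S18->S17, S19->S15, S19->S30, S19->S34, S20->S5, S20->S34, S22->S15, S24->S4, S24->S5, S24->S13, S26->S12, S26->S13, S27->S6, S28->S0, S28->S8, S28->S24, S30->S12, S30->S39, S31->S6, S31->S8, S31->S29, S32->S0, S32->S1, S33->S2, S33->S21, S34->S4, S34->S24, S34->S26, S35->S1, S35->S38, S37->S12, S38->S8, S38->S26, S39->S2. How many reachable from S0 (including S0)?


BFS from S0:
  layer 0: {S0}
  layer 1: {S7}
  layer 2: {S23}
Reachable set: {S0, S7, S23}
Count = 3

3


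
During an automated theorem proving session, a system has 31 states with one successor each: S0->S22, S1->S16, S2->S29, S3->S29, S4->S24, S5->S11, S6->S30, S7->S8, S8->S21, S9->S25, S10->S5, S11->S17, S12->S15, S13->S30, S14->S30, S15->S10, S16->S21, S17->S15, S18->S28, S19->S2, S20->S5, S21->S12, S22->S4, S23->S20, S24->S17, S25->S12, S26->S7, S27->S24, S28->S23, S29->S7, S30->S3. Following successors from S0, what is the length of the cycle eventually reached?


Trace from S0 until a state repeats:
  S0 -> S22 -> S4 -> S24 -> S17 -> S15 -> S10 -> S5 -> S11 -> S17
S17 first seen at step 4, revisited at step 9.
Cycle length = 9 - 4 = 5

5


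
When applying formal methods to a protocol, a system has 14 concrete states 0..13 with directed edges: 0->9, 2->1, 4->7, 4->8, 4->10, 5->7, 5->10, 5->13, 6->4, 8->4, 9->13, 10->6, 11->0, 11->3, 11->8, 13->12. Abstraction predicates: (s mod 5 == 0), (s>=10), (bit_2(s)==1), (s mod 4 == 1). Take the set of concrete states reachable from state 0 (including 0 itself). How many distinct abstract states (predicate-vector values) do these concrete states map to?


BFS from 0:
Concrete reachable: {0, 9, 12, 13}
Abstract via predicates (s mod 5 == 0), (s>=10), (bit_2(s)==1), (s mod 4 == 1):
  (0,0,0,1) <- {9}
  (0,1,1,0) <- {12}
  (0,1,1,1) <- {13}
  (1,0,0,0) <- {0}
Distinct abstract states = 4

4


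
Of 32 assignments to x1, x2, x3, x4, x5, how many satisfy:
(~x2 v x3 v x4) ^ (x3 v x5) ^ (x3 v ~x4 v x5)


CNF with 3 clauses over 5 vars (32 assignments).
An assignment satisfies CNF iff every clause has >=1 true literal.
Check each row (bits = x1,x2,x3,x4,x5; clause T/F shown):
  row 0 [00000]: clauses=TFT -> 0
  row 1 [00001]: clauses=TTT -> 1
  row 2 [00010]: clauses=TFF -> 0
  row 3 [00011]: clauses=TTT -> 1
  row 4 [00100]: clauses=TTT -> 1
  row 5 [00101]: clauses=TTT -> 1
  row 6 [00110]: clauses=TTT -> 1
  row 7 [00111]: clauses=TTT -> 1
  row 8 [01000]: clauses=FFT -> 0
  row 9 [01001]: clauses=FTT -> 0
  row 10 [01010]: clauses=TFF -> 0
  row 11 [01011]: clauses=TTT -> 1
  row 12 [01100]: clauses=TTT -> 1
  row 13 [01101]: clauses=TTT -> 1
  row 14 [01110]: clauses=TTT -> 1
  row 15 [01111]: clauses=TTT -> 1
  row 16 [10000]: clauses=TFT -> 0
  row 17 [10001]: clauses=TTT -> 1
  row 18 [10010]: clauses=TFF -> 0
  row 19 [10011]: clauses=TTT -> 1
  row 20 [10100]: clauses=TTT -> 1
  row 21 [10101]: clauses=TTT -> 1
  row 22 [10110]: clauses=TTT -> 1
  row 23 [10111]: clauses=TTT -> 1
  row 24 [11000]: clauses=FFT -> 0
  row 25 [11001]: clauses=FTT -> 0
  row 26 [11010]: clauses=TFF -> 0
  row 27 [11011]: clauses=TTT -> 1
  row 28 [11100]: clauses=TTT -> 1
  row 29 [11101]: clauses=TTT -> 1
  row 30 [11110]: clauses=TTT -> 1
  row 31 [11111]: clauses=TTT -> 1
Full result column, 8 rows per line (x1,x2 fixed per line; x3,x4,x5 runs 000..111 left to right):
  rows 0-7 [x1,x2=00]: 01011111  (ones: 6)
  rows 8-15 [x1,x2=01]: 00011111  (ones: 5)
  rows 16-23 [x1,x2=10]: 01011111  (ones: 6)
  rows 24-31 [x1,x2=11]: 00011111  (ones: 5)
Satisfying assignments = 6+5+6+5 = 22

22


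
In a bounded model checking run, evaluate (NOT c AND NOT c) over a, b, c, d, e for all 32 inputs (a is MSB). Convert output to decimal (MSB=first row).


Formula: (NOT c AND NOT c) over a, b, c, d, e (32 rows)
Evaluate each row (bits = a,b,c,d,e, MSB first):
  row 0 [00000]: (NOT 0 AND NOT 0) -> 1
  row 1 [00001]: (NOT 0 AND NOT 0) -> 1
  row 2 [00010]: (NOT 0 AND NOT 0) -> 1
  row 3 [00011]: (NOT 0 AND NOT 0) -> 1
  row 4 [00100]: (NOT 1 AND NOT 1) -> 0
  row 5 [00101]: (NOT 1 AND NOT 1) -> 0
  row 6 [00110]: (NOT 1 AND NOT 1) -> 0
  row 7 [00111]: (NOT 1 AND NOT 1) -> 0
  row 8 [01000]: (NOT 0 AND NOT 0) -> 1
  row 9 [01001]: (NOT 0 AND NOT 0) -> 1
  row 10 [01010]: (NOT 0 AND NOT 0) -> 1
  row 11 [01011]: (NOT 0 AND NOT 0) -> 1
  row 12 [01100]: (NOT 1 AND NOT 1) -> 0
  row 13 [01101]: (NOT 1 AND NOT 1) -> 0
  row 14 [01110]: (NOT 1 AND NOT 1) -> 0
  row 15 [01111]: (NOT 1 AND NOT 1) -> 0
  row 16 [10000]: (NOT 0 AND NOT 0) -> 1
  row 17 [10001]: (NOT 0 AND NOT 0) -> 1
  row 18 [10010]: (NOT 0 AND NOT 0) -> 1
  row 19 [10011]: (NOT 0 AND NOT 0) -> 1
  row 20 [10100]: (NOT 1 AND NOT 1) -> 0
  row 21 [10101]: (NOT 1 AND NOT 1) -> 0
  row 22 [10110]: (NOT 1 AND NOT 1) -> 0
  row 23 [10111]: (NOT 1 AND NOT 1) -> 0
  row 24 [11000]: (NOT 0 AND NOT 0) -> 1
  row 25 [11001]: (NOT 0 AND NOT 0) -> 1
  row 26 [11010]: (NOT 0 AND NOT 0) -> 1
  row 27 [11011]: (NOT 0 AND NOT 0) -> 1
  row 28 [11100]: (NOT 1 AND NOT 1) -> 0
  row 29 [11101]: (NOT 1 AND NOT 1) -> 0
  row 30 [11110]: (NOT 1 AND NOT 1) -> 0
  row 31 [11111]: (NOT 1 AND NOT 1) -> 0
Full result column, 4 rows per line (a,b,c fixed per line; d,e runs 00..11 left to right):
  rows 0-3 [a,b,c=000]: 1111  = hex F
  rows 4-7 [a,b,c=001]: 0000  = hex 0
  rows 8-11 [a,b,c=010]: 1111  = hex F
  rows 12-15 [a,b,c=011]: 0000  = hex 0
  rows 16-19 [a,b,c=100]: 1111  = hex F
  rows 20-23 [a,b,c=101]: 0000  = hex 0
  rows 24-27 [a,b,c=110]: 1111  = hex F
  rows 28-31 [a,b,c=111]: 0000  = hex 0
Output column (row 0 .. row 31) = 11110000111100001111000011110000
Output column grouped in 4s = 1111 0000 1111 0000 1111 0000 1111 0000 = 0xF0F0F0F0
Convert to decimal digit by digit (value = value*16 + digit):
  F -> 15
  15*16 + 0 = 240
  240*16 + 15 (F) = 3855
  3855*16 + 0 = 61680
  61680*16 + 15 (F) = 986895
  986895*16 + 0 = 15790320
  15790320*16 + 15 (F) = 252645135
  252645135*16 + 0 = 4042322160
Decimal = 4042322160

4042322160
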